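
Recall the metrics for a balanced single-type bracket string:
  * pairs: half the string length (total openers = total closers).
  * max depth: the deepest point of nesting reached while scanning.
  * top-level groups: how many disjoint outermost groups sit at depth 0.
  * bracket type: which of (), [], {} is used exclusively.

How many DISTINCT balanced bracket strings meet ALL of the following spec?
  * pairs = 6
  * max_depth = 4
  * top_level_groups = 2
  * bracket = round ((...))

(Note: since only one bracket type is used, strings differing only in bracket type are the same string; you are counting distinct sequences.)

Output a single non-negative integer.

Answer: 12

Derivation:
Spec: pairs=6 depth=4 groups=2
Count(depth <= 4) = 40
Count(depth <= 3) = 28
Count(depth == 4) = 40 - 28 = 12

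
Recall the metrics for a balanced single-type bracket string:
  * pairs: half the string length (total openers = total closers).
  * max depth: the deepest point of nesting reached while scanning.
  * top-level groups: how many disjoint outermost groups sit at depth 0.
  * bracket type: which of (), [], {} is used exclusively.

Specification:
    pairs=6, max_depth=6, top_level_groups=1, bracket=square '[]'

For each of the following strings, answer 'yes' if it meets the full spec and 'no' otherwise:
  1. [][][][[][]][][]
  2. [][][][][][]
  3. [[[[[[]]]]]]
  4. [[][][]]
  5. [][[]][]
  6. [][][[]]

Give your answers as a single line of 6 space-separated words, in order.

Answer: no no yes no no no

Derivation:
String 1 '[][][][[][]][][]': depth seq [1 0 1 0 1 0 1 2 1 2 1 0 1 0 1 0]
  -> pairs=8 depth=2 groups=6 -> no
String 2 '[][][][][][]': depth seq [1 0 1 0 1 0 1 0 1 0 1 0]
  -> pairs=6 depth=1 groups=6 -> no
String 3 '[[[[[[]]]]]]': depth seq [1 2 3 4 5 6 5 4 3 2 1 0]
  -> pairs=6 depth=6 groups=1 -> yes
String 4 '[[][][]]': depth seq [1 2 1 2 1 2 1 0]
  -> pairs=4 depth=2 groups=1 -> no
String 5 '[][[]][]': depth seq [1 0 1 2 1 0 1 0]
  -> pairs=4 depth=2 groups=3 -> no
String 6 '[][][[]]': depth seq [1 0 1 0 1 2 1 0]
  -> pairs=4 depth=2 groups=3 -> no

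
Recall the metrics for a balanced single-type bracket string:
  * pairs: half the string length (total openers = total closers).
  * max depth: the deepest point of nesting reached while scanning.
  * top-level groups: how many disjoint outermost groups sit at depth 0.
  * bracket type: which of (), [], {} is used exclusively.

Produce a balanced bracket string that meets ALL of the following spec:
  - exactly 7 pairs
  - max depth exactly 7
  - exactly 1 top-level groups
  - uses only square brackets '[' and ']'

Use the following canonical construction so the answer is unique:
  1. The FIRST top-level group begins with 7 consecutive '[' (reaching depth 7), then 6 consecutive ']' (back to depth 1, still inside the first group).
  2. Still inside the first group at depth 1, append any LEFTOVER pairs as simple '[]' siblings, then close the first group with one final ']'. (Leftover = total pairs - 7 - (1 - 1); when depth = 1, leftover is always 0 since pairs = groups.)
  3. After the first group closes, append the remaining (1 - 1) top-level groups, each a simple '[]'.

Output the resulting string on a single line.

Answer: [[[[[[[]]]]]]]

Derivation:
Spec: pairs=7 depth=7 groups=1
Leftover pairs = 7 - 7 - (1-1) = 0
First group: deep chain of depth 7 + 0 sibling pairs
Remaining 0 groups: simple '[]' each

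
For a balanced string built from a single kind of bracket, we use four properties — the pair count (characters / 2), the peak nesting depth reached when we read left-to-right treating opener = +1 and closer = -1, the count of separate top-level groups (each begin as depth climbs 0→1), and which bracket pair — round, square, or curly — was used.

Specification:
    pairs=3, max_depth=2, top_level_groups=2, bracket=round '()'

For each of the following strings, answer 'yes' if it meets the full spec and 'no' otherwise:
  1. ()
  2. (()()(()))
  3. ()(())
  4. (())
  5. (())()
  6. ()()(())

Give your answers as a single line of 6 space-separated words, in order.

String 1 '()': depth seq [1 0]
  -> pairs=1 depth=1 groups=1 -> no
String 2 '(()()(()))': depth seq [1 2 1 2 1 2 3 2 1 0]
  -> pairs=5 depth=3 groups=1 -> no
String 3 '()(())': depth seq [1 0 1 2 1 0]
  -> pairs=3 depth=2 groups=2 -> yes
String 4 '(())': depth seq [1 2 1 0]
  -> pairs=2 depth=2 groups=1 -> no
String 5 '(())()': depth seq [1 2 1 0 1 0]
  -> pairs=3 depth=2 groups=2 -> yes
String 6 '()()(())': depth seq [1 0 1 0 1 2 1 0]
  -> pairs=4 depth=2 groups=3 -> no

Answer: no no yes no yes no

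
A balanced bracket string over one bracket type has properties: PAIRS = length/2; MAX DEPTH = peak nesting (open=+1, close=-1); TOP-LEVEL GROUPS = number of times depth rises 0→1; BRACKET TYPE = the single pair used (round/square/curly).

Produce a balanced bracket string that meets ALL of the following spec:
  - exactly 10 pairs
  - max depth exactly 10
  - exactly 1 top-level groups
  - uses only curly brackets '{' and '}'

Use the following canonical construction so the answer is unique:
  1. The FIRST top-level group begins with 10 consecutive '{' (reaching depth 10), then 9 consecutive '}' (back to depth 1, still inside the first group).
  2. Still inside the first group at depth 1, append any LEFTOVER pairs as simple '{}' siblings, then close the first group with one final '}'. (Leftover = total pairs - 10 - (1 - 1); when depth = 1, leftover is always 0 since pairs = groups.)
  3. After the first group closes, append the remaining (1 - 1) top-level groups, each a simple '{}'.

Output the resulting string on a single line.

Answer: {{{{{{{{{{}}}}}}}}}}

Derivation:
Spec: pairs=10 depth=10 groups=1
Leftover pairs = 10 - 10 - (1-1) = 0
First group: deep chain of depth 10 + 0 sibling pairs
Remaining 0 groups: simple '{}' each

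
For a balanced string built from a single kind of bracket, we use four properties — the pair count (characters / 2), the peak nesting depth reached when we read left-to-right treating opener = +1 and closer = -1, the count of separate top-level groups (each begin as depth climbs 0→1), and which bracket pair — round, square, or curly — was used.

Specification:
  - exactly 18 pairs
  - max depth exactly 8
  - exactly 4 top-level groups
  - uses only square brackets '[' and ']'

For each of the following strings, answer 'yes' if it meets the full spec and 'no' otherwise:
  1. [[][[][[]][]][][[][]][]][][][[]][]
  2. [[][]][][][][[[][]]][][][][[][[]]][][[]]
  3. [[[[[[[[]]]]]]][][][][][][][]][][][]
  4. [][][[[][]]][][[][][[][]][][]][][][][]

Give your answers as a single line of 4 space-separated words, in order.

Answer: no no yes no

Derivation:
String 1 '[[][[][[]][]][][[][]][]][][][[]][]': depth seq [1 2 1 2 3 2 3 4 3 2 3 2 1 2 1 2 3 2 3 2 1 2 1 0 1 0 1 0 1 2 1 0 1 0]
  -> pairs=17 depth=4 groups=5 -> no
String 2 '[[][]][][][][[[][]]][][][][[][[]]][][[]]': depth seq [1 2 1 2 1 0 1 0 1 0 1 0 1 2 3 2 3 2 1 0 1 0 1 0 1 0 1 2 1 2 3 2 1 0 1 0 1 2 1 0]
  -> pairs=20 depth=3 groups=11 -> no
String 3 '[[[[[[[[]]]]]]][][][][][][][]][][][]': depth seq [1 2 3 4 5 6 7 8 7 6 5 4 3 2 1 2 1 2 1 2 1 2 1 2 1 2 1 2 1 0 1 0 1 0 1 0]
  -> pairs=18 depth=8 groups=4 -> yes
String 4 '[][][[[][]]][][[][][[][]][][]][][][][]': depth seq [1 0 1 0 1 2 3 2 3 2 1 0 1 0 1 2 1 2 1 2 3 2 3 2 1 2 1 2 1 0 1 0 1 0 1 0 1 0]
  -> pairs=19 depth=3 groups=9 -> no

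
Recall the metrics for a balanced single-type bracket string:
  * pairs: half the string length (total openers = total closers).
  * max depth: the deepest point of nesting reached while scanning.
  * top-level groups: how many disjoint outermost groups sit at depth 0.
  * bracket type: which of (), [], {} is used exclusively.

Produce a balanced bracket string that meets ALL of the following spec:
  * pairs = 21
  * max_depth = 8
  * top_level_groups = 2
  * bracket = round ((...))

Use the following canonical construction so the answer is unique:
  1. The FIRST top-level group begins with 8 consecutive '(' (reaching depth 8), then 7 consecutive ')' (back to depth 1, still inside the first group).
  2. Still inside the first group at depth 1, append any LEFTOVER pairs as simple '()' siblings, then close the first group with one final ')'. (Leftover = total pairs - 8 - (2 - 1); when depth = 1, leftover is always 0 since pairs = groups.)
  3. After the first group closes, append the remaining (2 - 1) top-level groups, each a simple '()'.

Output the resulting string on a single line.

Answer: (((((((()))))))()()()()()()()()()()()())()

Derivation:
Spec: pairs=21 depth=8 groups=2
Leftover pairs = 21 - 8 - (2-1) = 12
First group: deep chain of depth 8 + 12 sibling pairs
Remaining 1 groups: simple '()' each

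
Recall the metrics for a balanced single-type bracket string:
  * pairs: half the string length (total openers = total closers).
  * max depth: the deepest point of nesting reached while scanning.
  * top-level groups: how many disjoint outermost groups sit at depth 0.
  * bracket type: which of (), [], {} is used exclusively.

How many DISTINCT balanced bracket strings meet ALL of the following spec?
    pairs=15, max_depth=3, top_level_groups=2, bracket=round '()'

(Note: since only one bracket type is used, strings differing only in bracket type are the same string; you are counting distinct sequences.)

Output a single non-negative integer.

Answer: 32754

Derivation:
Spec: pairs=15 depth=3 groups=2
Count(depth <= 3) = 32768
Count(depth <= 2) = 14
Count(depth == 3) = 32768 - 14 = 32754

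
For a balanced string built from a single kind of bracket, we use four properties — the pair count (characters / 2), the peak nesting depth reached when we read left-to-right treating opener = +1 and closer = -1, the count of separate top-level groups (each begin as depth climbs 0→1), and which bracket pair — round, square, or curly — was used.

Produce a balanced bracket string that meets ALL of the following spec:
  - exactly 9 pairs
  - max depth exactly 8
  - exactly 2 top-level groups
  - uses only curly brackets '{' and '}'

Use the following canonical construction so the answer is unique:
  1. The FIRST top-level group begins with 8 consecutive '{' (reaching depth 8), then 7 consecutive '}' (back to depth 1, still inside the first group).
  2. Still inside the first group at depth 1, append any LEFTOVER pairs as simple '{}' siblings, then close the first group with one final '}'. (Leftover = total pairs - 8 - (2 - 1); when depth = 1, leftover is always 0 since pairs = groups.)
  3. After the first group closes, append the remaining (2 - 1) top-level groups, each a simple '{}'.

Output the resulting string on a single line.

Spec: pairs=9 depth=8 groups=2
Leftover pairs = 9 - 8 - (2-1) = 0
First group: deep chain of depth 8 + 0 sibling pairs
Remaining 1 groups: simple '{}' each

Answer: {{{{{{{{}}}}}}}}{}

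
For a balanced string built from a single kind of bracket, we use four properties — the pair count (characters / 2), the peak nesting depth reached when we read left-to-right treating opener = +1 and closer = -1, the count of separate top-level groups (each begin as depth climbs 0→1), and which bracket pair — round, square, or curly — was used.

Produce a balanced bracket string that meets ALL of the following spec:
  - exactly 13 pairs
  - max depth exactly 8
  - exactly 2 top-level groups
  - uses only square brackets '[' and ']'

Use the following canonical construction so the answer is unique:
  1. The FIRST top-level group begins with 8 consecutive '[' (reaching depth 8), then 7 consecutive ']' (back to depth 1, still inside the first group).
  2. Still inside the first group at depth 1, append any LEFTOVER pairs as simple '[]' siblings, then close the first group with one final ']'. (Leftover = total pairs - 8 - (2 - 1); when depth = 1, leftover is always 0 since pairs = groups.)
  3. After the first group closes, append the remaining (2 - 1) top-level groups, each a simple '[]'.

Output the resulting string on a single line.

Spec: pairs=13 depth=8 groups=2
Leftover pairs = 13 - 8 - (2-1) = 4
First group: deep chain of depth 8 + 4 sibling pairs
Remaining 1 groups: simple '[]' each

Answer: [[[[[[[[]]]]]]][][][][]][]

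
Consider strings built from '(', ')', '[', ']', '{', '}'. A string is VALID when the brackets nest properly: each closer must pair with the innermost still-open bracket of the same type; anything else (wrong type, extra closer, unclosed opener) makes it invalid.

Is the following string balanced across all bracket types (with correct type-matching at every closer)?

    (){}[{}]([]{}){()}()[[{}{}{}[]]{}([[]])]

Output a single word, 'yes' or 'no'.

pos 0: push '('; stack = (
pos 1: ')' matches '('; pop; stack = (empty)
pos 2: push '{'; stack = {
pos 3: '}' matches '{'; pop; stack = (empty)
pos 4: push '['; stack = [
pos 5: push '{'; stack = [{
pos 6: '}' matches '{'; pop; stack = [
pos 7: ']' matches '['; pop; stack = (empty)
pos 8: push '('; stack = (
pos 9: push '['; stack = ([
pos 10: ']' matches '['; pop; stack = (
pos 11: push '{'; stack = ({
pos 12: '}' matches '{'; pop; stack = (
pos 13: ')' matches '('; pop; stack = (empty)
pos 14: push '{'; stack = {
pos 15: push '('; stack = {(
pos 16: ')' matches '('; pop; stack = {
pos 17: '}' matches '{'; pop; stack = (empty)
pos 18: push '('; stack = (
pos 19: ')' matches '('; pop; stack = (empty)
pos 20: push '['; stack = [
pos 21: push '['; stack = [[
pos 22: push '{'; stack = [[{
pos 23: '}' matches '{'; pop; stack = [[
pos 24: push '{'; stack = [[{
pos 25: '}' matches '{'; pop; stack = [[
pos 26: push '{'; stack = [[{
pos 27: '}' matches '{'; pop; stack = [[
pos 28: push '['; stack = [[[
pos 29: ']' matches '['; pop; stack = [[
pos 30: ']' matches '['; pop; stack = [
pos 31: push '{'; stack = [{
pos 32: '}' matches '{'; pop; stack = [
pos 33: push '('; stack = [(
pos 34: push '['; stack = [([
pos 35: push '['; stack = [([[
pos 36: ']' matches '['; pop; stack = [([
pos 37: ']' matches '['; pop; stack = [(
pos 38: ')' matches '('; pop; stack = [
pos 39: ']' matches '['; pop; stack = (empty)
end: stack empty → VALID
Verdict: properly nested → yes

Answer: yes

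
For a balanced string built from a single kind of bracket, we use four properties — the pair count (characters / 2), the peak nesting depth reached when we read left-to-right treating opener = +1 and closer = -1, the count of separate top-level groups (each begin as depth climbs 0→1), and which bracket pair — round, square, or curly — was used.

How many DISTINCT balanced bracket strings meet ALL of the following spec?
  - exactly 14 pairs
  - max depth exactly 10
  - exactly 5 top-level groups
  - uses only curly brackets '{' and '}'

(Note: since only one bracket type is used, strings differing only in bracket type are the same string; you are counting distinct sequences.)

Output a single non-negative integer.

Answer: 5

Derivation:
Spec: pairs=14 depth=10 groups=5
Count(depth <= 10) = 177650
Count(depth <= 9) = 177645
Count(depth == 10) = 177650 - 177645 = 5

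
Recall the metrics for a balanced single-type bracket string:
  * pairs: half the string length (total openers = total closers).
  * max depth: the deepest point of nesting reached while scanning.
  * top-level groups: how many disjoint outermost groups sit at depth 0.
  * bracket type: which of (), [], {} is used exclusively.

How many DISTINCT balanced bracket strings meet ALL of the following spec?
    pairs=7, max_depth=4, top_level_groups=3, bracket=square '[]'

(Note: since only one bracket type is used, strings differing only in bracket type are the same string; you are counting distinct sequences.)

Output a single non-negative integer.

Spec: pairs=7 depth=4 groups=3
Count(depth <= 4) = 87
Count(depth <= 3) = 66
Count(depth == 4) = 87 - 66 = 21

Answer: 21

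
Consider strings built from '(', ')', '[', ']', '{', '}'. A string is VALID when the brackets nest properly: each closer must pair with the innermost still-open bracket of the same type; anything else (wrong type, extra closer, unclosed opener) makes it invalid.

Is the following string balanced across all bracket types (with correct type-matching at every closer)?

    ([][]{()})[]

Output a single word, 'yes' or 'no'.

Answer: yes

Derivation:
pos 0: push '('; stack = (
pos 1: push '['; stack = ([
pos 2: ']' matches '['; pop; stack = (
pos 3: push '['; stack = ([
pos 4: ']' matches '['; pop; stack = (
pos 5: push '{'; stack = ({
pos 6: push '('; stack = ({(
pos 7: ')' matches '('; pop; stack = ({
pos 8: '}' matches '{'; pop; stack = (
pos 9: ')' matches '('; pop; stack = (empty)
pos 10: push '['; stack = [
pos 11: ']' matches '['; pop; stack = (empty)
end: stack empty → VALID
Verdict: properly nested → yes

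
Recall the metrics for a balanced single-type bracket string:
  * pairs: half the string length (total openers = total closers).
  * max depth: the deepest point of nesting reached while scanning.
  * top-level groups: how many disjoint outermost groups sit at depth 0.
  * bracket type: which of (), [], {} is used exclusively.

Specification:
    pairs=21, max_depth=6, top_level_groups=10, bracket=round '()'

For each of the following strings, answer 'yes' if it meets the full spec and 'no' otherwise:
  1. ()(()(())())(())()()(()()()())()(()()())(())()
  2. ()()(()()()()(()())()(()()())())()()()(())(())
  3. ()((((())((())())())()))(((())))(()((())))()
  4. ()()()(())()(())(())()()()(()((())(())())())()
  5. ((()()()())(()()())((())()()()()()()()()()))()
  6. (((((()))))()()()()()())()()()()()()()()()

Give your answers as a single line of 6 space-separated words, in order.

String 1 '()(()(())())(())()()(()()()())()(()()())(())()': depth seq [1 0 1 2 1 2 3 2 1 2 1 0 1 2 1 0 1 0 1 0 1 2 1 2 1 2 1 2 1 0 1 0 1 2 1 2 1 2 1 0 1 2 1 0 1 0]
  -> pairs=23 depth=3 groups=10 -> no
String 2 '()()(()()()()(()())()(()()())())()()()(())(())': depth seq [1 0 1 0 1 2 1 2 1 2 1 2 1 2 3 2 3 2 1 2 1 2 3 2 3 2 3 2 1 2 1 0 1 0 1 0 1 0 1 2 1 0 1 2 1 0]
  -> pairs=23 depth=3 groups=8 -> no
String 3 '()((((())((())())())()))(((())))(()((())))()': depth seq [1 0 1 2 3 4 5 4 3 4 5 6 5 4 5 4 3 4 3 2 3 2 1 0 1 2 3 4 3 2 1 0 1 2 1 2 3 4 3 2 1 0 1 0]
  -> pairs=22 depth=6 groups=5 -> no
String 4 '()()()(())()(())(())()()()(()((())(())())())()': depth seq [1 0 1 0 1 0 1 2 1 0 1 0 1 2 1 0 1 2 1 0 1 0 1 0 1 0 1 2 1 2 3 4 3 2 3 4 3 2 3 2 1 2 1 0 1 0]
  -> pairs=23 depth=4 groups=12 -> no
String 5 '((()()()())(()()())((())()()()()()()()()()))()': depth seq [1 2 3 2 3 2 3 2 3 2 1 2 3 2 3 2 3 2 1 2 3 4 3 2 3 2 3 2 3 2 3 2 3 2 3 2 3 2 3 2 3 2 1 0 1 0]
  -> pairs=23 depth=4 groups=2 -> no
String 6 '(((((()))))()()()()()())()()()()()()()()()': depth seq [1 2 3 4 5 6 5 4 3 2 1 2 1 2 1 2 1 2 1 2 1 2 1 0 1 0 1 0 1 0 1 0 1 0 1 0 1 0 1 0 1 0]
  -> pairs=21 depth=6 groups=10 -> yes

Answer: no no no no no yes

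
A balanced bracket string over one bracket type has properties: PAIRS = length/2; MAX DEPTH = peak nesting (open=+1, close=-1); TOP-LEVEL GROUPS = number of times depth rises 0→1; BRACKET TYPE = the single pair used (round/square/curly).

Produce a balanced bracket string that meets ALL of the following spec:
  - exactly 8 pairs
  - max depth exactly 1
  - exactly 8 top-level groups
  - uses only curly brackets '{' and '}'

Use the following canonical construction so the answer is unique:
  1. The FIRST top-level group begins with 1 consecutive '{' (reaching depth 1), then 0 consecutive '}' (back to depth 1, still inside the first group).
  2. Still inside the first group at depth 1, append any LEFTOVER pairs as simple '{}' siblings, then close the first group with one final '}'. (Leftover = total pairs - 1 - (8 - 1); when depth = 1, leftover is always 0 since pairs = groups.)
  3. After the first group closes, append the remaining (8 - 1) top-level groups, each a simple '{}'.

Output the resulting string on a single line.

Answer: {}{}{}{}{}{}{}{}

Derivation:
Spec: pairs=8 depth=1 groups=8
Leftover pairs = 8 - 1 - (8-1) = 0
First group: deep chain of depth 1 + 0 sibling pairs
Remaining 7 groups: simple '{}' each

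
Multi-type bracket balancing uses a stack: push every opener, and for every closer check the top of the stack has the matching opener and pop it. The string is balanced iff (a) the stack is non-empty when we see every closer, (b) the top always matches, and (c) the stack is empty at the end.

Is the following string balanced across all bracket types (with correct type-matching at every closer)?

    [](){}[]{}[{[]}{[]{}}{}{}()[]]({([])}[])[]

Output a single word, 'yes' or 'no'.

pos 0: push '['; stack = [
pos 1: ']' matches '['; pop; stack = (empty)
pos 2: push '('; stack = (
pos 3: ')' matches '('; pop; stack = (empty)
pos 4: push '{'; stack = {
pos 5: '}' matches '{'; pop; stack = (empty)
pos 6: push '['; stack = [
pos 7: ']' matches '['; pop; stack = (empty)
pos 8: push '{'; stack = {
pos 9: '}' matches '{'; pop; stack = (empty)
pos 10: push '['; stack = [
pos 11: push '{'; stack = [{
pos 12: push '['; stack = [{[
pos 13: ']' matches '['; pop; stack = [{
pos 14: '}' matches '{'; pop; stack = [
pos 15: push '{'; stack = [{
pos 16: push '['; stack = [{[
pos 17: ']' matches '['; pop; stack = [{
pos 18: push '{'; stack = [{{
pos 19: '}' matches '{'; pop; stack = [{
pos 20: '}' matches '{'; pop; stack = [
pos 21: push '{'; stack = [{
pos 22: '}' matches '{'; pop; stack = [
pos 23: push '{'; stack = [{
pos 24: '}' matches '{'; pop; stack = [
pos 25: push '('; stack = [(
pos 26: ')' matches '('; pop; stack = [
pos 27: push '['; stack = [[
pos 28: ']' matches '['; pop; stack = [
pos 29: ']' matches '['; pop; stack = (empty)
pos 30: push '('; stack = (
pos 31: push '{'; stack = ({
pos 32: push '('; stack = ({(
pos 33: push '['; stack = ({([
pos 34: ']' matches '['; pop; stack = ({(
pos 35: ')' matches '('; pop; stack = ({
pos 36: '}' matches '{'; pop; stack = (
pos 37: push '['; stack = ([
pos 38: ']' matches '['; pop; stack = (
pos 39: ')' matches '('; pop; stack = (empty)
pos 40: push '['; stack = [
pos 41: ']' matches '['; pop; stack = (empty)
end: stack empty → VALID
Verdict: properly nested → yes

Answer: yes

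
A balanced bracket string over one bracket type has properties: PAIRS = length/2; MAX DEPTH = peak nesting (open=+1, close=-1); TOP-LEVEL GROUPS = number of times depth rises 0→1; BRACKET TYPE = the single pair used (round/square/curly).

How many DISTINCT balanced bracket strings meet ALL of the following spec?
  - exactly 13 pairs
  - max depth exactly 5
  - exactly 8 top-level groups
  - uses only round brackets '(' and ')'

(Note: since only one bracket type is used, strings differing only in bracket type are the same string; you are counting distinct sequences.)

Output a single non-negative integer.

Answer: 112

Derivation:
Spec: pairs=13 depth=5 groups=8
Count(depth <= 5) = 3800
Count(depth <= 4) = 3688
Count(depth == 5) = 3800 - 3688 = 112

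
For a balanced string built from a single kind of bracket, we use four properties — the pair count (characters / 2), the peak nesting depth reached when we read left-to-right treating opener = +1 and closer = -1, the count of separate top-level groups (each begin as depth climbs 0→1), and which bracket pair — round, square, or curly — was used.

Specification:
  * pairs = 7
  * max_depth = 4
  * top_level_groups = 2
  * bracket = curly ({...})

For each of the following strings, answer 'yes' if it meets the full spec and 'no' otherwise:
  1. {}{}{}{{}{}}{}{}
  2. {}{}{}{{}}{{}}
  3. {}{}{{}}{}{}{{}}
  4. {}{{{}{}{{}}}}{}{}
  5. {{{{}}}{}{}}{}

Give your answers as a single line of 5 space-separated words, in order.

String 1 '{}{}{}{{}{}}{}{}': depth seq [1 0 1 0 1 0 1 2 1 2 1 0 1 0 1 0]
  -> pairs=8 depth=2 groups=6 -> no
String 2 '{}{}{}{{}}{{}}': depth seq [1 0 1 0 1 0 1 2 1 0 1 2 1 0]
  -> pairs=7 depth=2 groups=5 -> no
String 3 '{}{}{{}}{}{}{{}}': depth seq [1 0 1 0 1 2 1 0 1 0 1 0 1 2 1 0]
  -> pairs=8 depth=2 groups=6 -> no
String 4 '{}{{{}{}{{}}}}{}{}': depth seq [1 0 1 2 3 2 3 2 3 4 3 2 1 0 1 0 1 0]
  -> pairs=9 depth=4 groups=4 -> no
String 5 '{{{{}}}{}{}}{}': depth seq [1 2 3 4 3 2 1 2 1 2 1 0 1 0]
  -> pairs=7 depth=4 groups=2 -> yes

Answer: no no no no yes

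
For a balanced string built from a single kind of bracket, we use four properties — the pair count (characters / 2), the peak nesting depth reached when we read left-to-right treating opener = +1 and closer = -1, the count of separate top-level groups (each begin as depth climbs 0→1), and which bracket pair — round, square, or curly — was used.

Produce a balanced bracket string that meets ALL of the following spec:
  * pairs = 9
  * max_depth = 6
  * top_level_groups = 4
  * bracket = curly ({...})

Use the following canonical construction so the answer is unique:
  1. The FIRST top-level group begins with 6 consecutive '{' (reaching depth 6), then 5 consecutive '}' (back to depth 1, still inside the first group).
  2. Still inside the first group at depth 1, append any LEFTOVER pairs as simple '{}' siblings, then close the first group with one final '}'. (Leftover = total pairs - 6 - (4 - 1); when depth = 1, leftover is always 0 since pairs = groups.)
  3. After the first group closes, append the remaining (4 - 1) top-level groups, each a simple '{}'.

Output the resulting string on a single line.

Spec: pairs=9 depth=6 groups=4
Leftover pairs = 9 - 6 - (4-1) = 0
First group: deep chain of depth 6 + 0 sibling pairs
Remaining 3 groups: simple '{}' each

Answer: {{{{{{}}}}}}{}{}{}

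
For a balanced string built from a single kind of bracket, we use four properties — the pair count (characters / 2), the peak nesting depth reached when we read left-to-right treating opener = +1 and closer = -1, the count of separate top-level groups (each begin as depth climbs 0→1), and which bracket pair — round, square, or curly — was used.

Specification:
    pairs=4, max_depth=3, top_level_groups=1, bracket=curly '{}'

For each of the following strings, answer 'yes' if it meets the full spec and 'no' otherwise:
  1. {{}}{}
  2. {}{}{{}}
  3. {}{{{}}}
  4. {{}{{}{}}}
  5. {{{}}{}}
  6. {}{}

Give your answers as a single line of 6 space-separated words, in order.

String 1 '{{}}{}': depth seq [1 2 1 0 1 0]
  -> pairs=3 depth=2 groups=2 -> no
String 2 '{}{}{{}}': depth seq [1 0 1 0 1 2 1 0]
  -> pairs=4 depth=2 groups=3 -> no
String 3 '{}{{{}}}': depth seq [1 0 1 2 3 2 1 0]
  -> pairs=4 depth=3 groups=2 -> no
String 4 '{{}{{}{}}}': depth seq [1 2 1 2 3 2 3 2 1 0]
  -> pairs=5 depth=3 groups=1 -> no
String 5 '{{{}}{}}': depth seq [1 2 3 2 1 2 1 0]
  -> pairs=4 depth=3 groups=1 -> yes
String 6 '{}{}': depth seq [1 0 1 0]
  -> pairs=2 depth=1 groups=2 -> no

Answer: no no no no yes no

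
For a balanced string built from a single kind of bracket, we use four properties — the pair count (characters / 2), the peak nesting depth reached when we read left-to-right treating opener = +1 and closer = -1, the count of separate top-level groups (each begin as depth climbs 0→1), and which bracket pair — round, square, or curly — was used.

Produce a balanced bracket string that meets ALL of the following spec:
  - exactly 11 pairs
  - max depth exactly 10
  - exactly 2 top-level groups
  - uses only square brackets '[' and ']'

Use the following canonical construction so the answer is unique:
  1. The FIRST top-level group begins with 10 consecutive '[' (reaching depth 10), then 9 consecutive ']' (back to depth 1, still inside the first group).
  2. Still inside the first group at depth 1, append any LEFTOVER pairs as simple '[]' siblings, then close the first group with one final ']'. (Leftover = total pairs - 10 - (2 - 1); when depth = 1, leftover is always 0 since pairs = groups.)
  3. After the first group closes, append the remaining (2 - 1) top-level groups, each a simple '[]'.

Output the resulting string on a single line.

Spec: pairs=11 depth=10 groups=2
Leftover pairs = 11 - 10 - (2-1) = 0
First group: deep chain of depth 10 + 0 sibling pairs
Remaining 1 groups: simple '[]' each

Answer: [[[[[[[[[[]]]]]]]]]][]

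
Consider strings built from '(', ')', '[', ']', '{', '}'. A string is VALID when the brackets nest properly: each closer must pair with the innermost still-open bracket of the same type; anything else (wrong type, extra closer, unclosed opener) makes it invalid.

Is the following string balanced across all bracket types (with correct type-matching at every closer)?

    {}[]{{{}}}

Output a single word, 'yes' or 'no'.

pos 0: push '{'; stack = {
pos 1: '}' matches '{'; pop; stack = (empty)
pos 2: push '['; stack = [
pos 3: ']' matches '['; pop; stack = (empty)
pos 4: push '{'; stack = {
pos 5: push '{'; stack = {{
pos 6: push '{'; stack = {{{
pos 7: '}' matches '{'; pop; stack = {{
pos 8: '}' matches '{'; pop; stack = {
pos 9: '}' matches '{'; pop; stack = (empty)
end: stack empty → VALID
Verdict: properly nested → yes

Answer: yes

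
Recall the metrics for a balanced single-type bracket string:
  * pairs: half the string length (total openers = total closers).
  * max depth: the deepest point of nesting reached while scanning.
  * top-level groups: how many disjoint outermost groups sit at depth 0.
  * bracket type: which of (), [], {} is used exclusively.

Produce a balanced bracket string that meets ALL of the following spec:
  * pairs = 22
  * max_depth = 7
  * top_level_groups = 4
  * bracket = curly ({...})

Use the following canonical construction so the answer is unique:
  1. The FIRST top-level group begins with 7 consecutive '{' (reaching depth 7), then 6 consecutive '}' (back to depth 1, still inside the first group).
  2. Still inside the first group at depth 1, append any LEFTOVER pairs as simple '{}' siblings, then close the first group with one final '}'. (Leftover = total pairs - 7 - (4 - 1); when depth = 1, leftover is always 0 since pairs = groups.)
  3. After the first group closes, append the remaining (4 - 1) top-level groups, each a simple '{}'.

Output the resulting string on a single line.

Spec: pairs=22 depth=7 groups=4
Leftover pairs = 22 - 7 - (4-1) = 12
First group: deep chain of depth 7 + 12 sibling pairs
Remaining 3 groups: simple '{}' each

Answer: {{{{{{{}}}}}}{}{}{}{}{}{}{}{}{}{}{}{}}{}{}{}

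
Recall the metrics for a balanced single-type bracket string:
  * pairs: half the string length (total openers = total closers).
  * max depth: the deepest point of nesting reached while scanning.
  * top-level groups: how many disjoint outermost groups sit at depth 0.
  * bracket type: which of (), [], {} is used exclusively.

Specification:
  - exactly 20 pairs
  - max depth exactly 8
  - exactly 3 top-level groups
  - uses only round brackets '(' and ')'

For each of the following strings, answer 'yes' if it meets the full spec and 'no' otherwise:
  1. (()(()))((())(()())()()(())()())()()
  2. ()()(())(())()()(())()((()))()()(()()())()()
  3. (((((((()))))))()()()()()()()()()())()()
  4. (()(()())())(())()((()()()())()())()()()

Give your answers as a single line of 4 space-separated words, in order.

Answer: no no yes no

Derivation:
String 1 '(()(()))((())(()())()()(())()())()()': depth seq [1 2 1 2 3 2 1 0 1 2 3 2 1 2 3 2 3 2 1 2 1 2 1 2 3 2 1 2 1 2 1 0 1 0 1 0]
  -> pairs=18 depth=3 groups=4 -> no
String 2 '()()(())(())()()(())()((()))()()(()()())()()': depth seq [1 0 1 0 1 2 1 0 1 2 1 0 1 0 1 0 1 2 1 0 1 0 1 2 3 2 1 0 1 0 1 0 1 2 1 2 1 2 1 0 1 0 1 0]
  -> pairs=22 depth=3 groups=14 -> no
String 3 '(((((((()))))))()()()()()()()()()())()()': depth seq [1 2 3 4 5 6 7 8 7 6 5 4 3 2 1 2 1 2 1 2 1 2 1 2 1 2 1 2 1 2 1 2 1 2 1 0 1 0 1 0]
  -> pairs=20 depth=8 groups=3 -> yes
String 4 '(()(()())())(())()((()()()())()())()()()': depth seq [1 2 1 2 3 2 3 2 1 2 1 0 1 2 1 0 1 0 1 2 3 2 3 2 3 2 3 2 1 2 1 2 1 0 1 0 1 0 1 0]
  -> pairs=20 depth=3 groups=7 -> no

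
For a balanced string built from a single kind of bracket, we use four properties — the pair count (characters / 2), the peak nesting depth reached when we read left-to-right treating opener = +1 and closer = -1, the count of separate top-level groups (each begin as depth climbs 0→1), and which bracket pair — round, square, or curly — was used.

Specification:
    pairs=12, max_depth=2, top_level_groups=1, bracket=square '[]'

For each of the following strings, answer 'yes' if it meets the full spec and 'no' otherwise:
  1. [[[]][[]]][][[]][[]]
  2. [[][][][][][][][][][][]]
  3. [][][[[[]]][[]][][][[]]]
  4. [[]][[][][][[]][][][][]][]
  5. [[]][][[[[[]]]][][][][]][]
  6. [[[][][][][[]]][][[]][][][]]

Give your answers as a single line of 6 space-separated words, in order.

String 1 '[[[]][[]]][][[]][[]]': depth seq [1 2 3 2 1 2 3 2 1 0 1 0 1 2 1 0 1 2 1 0]
  -> pairs=10 depth=3 groups=4 -> no
String 2 '[[][][][][][][][][][][]]': depth seq [1 2 1 2 1 2 1 2 1 2 1 2 1 2 1 2 1 2 1 2 1 2 1 0]
  -> pairs=12 depth=2 groups=1 -> yes
String 3 '[][][[[[]]][[]][][][[]]]': depth seq [1 0 1 0 1 2 3 4 3 2 1 2 3 2 1 2 1 2 1 2 3 2 1 0]
  -> pairs=12 depth=4 groups=3 -> no
String 4 '[[]][[][][][[]][][][][]][]': depth seq [1 2 1 0 1 2 1 2 1 2 1 2 3 2 1 2 1 2 1 2 1 2 1 0 1 0]
  -> pairs=13 depth=3 groups=3 -> no
String 5 '[[]][][[[[[]]]][][][][]][]': depth seq [1 2 1 0 1 0 1 2 3 4 5 4 3 2 1 2 1 2 1 2 1 2 1 0 1 0]
  -> pairs=13 depth=5 groups=4 -> no
String 6 '[[[][][][][[]]][][[]][][][]]': depth seq [1 2 3 2 3 2 3 2 3 2 3 4 3 2 1 2 1 2 3 2 1 2 1 2 1 2 1 0]
  -> pairs=14 depth=4 groups=1 -> no

Answer: no yes no no no no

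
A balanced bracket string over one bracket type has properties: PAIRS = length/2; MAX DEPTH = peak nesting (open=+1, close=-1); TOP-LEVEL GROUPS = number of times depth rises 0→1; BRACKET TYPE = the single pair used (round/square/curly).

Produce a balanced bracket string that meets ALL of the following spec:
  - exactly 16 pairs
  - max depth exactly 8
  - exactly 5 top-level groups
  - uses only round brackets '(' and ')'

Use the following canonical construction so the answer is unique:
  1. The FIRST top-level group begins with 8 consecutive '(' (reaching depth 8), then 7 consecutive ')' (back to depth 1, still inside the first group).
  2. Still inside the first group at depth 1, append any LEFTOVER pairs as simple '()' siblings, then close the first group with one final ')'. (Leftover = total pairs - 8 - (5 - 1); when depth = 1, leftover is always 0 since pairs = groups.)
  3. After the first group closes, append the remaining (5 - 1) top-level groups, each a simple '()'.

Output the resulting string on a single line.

Spec: pairs=16 depth=8 groups=5
Leftover pairs = 16 - 8 - (5-1) = 4
First group: deep chain of depth 8 + 4 sibling pairs
Remaining 4 groups: simple '()' each

Answer: (((((((()))))))()()()())()()()()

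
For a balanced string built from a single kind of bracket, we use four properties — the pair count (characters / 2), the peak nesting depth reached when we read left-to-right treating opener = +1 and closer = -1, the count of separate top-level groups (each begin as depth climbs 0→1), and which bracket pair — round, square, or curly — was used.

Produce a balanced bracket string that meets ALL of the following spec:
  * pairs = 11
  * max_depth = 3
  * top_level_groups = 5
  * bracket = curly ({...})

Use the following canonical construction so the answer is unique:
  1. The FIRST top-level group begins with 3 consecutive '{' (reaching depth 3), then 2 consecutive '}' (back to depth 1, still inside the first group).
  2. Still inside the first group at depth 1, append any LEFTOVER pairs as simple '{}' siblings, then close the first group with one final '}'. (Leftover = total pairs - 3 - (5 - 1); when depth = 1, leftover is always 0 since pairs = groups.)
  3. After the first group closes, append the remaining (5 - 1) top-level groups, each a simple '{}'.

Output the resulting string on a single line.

Answer: {{{}}{}{}{}{}}{}{}{}{}

Derivation:
Spec: pairs=11 depth=3 groups=5
Leftover pairs = 11 - 3 - (5-1) = 4
First group: deep chain of depth 3 + 4 sibling pairs
Remaining 4 groups: simple '{}' each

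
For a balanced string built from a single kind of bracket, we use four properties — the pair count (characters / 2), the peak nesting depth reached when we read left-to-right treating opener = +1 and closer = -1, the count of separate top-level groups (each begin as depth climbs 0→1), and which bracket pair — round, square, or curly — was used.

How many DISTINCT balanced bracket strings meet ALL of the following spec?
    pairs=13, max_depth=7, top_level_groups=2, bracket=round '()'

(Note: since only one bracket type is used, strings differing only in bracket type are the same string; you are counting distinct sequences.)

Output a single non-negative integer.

Spec: pairs=13 depth=7 groups=2
Count(depth <= 7) = 196880
Count(depth <= 6) = 172592
Count(depth == 7) = 196880 - 172592 = 24288

Answer: 24288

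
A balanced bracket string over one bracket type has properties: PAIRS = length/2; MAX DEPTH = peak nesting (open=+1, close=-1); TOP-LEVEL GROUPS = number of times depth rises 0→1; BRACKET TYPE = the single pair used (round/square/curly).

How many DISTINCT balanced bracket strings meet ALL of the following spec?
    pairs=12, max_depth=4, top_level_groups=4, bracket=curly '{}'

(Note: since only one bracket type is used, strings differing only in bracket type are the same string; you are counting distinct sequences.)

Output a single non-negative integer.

Spec: pairs=12 depth=4 groups=4
Count(depth <= 4) = 16764
Count(depth <= 3) = 6448
Count(depth == 4) = 16764 - 6448 = 10316

Answer: 10316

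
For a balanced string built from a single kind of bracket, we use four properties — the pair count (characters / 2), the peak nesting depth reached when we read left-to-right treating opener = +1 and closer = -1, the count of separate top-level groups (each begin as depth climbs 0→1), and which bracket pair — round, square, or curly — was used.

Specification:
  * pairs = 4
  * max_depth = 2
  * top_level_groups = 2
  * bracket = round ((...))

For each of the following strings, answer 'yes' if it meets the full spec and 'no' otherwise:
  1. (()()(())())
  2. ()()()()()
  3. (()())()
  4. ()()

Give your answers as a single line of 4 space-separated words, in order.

String 1 '(()()(())())': depth seq [1 2 1 2 1 2 3 2 1 2 1 0]
  -> pairs=6 depth=3 groups=1 -> no
String 2 '()()()()()': depth seq [1 0 1 0 1 0 1 0 1 0]
  -> pairs=5 depth=1 groups=5 -> no
String 3 '(()())()': depth seq [1 2 1 2 1 0 1 0]
  -> pairs=4 depth=2 groups=2 -> yes
String 4 '()()': depth seq [1 0 1 0]
  -> pairs=2 depth=1 groups=2 -> no

Answer: no no yes no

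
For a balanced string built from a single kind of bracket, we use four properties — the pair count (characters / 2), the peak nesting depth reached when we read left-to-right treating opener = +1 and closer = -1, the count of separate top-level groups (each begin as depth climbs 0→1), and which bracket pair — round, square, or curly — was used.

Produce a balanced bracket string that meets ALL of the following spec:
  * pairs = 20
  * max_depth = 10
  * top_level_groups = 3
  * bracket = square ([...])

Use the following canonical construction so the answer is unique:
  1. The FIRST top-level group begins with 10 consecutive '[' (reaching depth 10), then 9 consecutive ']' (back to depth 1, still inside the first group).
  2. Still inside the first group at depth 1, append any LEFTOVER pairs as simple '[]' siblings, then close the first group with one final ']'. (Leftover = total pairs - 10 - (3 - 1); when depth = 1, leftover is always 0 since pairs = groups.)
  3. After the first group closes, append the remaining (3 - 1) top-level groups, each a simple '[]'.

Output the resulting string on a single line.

Answer: [[[[[[[[[[]]]]]]]]][][][][][][][][]][][]

Derivation:
Spec: pairs=20 depth=10 groups=3
Leftover pairs = 20 - 10 - (3-1) = 8
First group: deep chain of depth 10 + 8 sibling pairs
Remaining 2 groups: simple '[]' each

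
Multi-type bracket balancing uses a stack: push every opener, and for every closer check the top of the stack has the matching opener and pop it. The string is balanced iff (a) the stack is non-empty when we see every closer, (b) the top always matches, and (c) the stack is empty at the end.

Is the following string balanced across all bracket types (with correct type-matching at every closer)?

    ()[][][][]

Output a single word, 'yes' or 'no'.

Answer: yes

Derivation:
pos 0: push '('; stack = (
pos 1: ')' matches '('; pop; stack = (empty)
pos 2: push '['; stack = [
pos 3: ']' matches '['; pop; stack = (empty)
pos 4: push '['; stack = [
pos 5: ']' matches '['; pop; stack = (empty)
pos 6: push '['; stack = [
pos 7: ']' matches '['; pop; stack = (empty)
pos 8: push '['; stack = [
pos 9: ']' matches '['; pop; stack = (empty)
end: stack empty → VALID
Verdict: properly nested → yes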